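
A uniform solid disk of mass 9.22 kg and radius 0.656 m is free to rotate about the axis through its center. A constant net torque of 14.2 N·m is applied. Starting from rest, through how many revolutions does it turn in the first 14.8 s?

≈ 125 revolutions

I = ½MR² = (1/2)(9.22)(0.656)² = 1.984 kg·m².
α = τ/I = 14.2/1.984 = 7.158 rad/s².
θ = ½αt² = ½(7.158)(14.8)² = 783.9 rad.
Revolutions = θ/(2π) = 124.8.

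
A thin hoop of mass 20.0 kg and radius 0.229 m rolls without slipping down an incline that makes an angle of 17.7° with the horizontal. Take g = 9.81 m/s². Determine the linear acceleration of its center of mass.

Translation along the incline: Mg sinθ − f = Ma.
Rotation about the center: fR = Iα with I = MR². No-slip gives a = αR, so f = (I/R²)a = M a.
Substituting: Mg sinθ = (1 + 1.000)Ma, so a = g sinθ/(1 + 1.000) = (9.81) sin 17.7° / 2.000 = 1.491 m/s².

a ≈ 1.49 m/s²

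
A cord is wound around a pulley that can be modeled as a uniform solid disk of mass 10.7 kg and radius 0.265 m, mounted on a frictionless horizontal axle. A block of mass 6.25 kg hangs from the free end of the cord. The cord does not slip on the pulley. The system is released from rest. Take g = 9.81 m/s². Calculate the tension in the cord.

T ≈ 28.3 N

I = ½MR² = (1/2)(10.7)(0.265)² = 0.3757 kg·m².
Block: mg − T = ma. Pulley: TR = Iα. No-slip: a = αR, so T = (I/R²)a = 5.350·a.
Then mg = (m + 5.350)a, so a = (6.25)(9.81)/(6.25 + 5.350) = 5.286 m/s².
T = 5.350·a = 28.28 N.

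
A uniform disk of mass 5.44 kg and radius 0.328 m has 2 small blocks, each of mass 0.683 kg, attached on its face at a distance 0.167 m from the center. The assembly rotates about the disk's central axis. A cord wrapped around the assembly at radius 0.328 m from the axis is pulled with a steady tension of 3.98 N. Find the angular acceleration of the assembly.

α ≈ 3.95 rad/s²

I_disk = ½MR² = ½(5.44)(0.328)² = 0.2926 kg·m².
I_blocks = 2·m·r² = 2(0.683)(0.167)² = 0.03810 kg·m².
Total I = 0.3307 kg·m².
τ = F r = (3.98)(0.328) = 1.305 N·m.
α = τ/I = 1.305/0.3307 = 3.947 rad/s².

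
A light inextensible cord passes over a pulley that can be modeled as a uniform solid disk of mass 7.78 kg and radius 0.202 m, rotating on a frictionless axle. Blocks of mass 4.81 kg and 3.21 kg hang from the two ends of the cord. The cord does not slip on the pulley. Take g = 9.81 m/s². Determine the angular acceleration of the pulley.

α ≈ 6.52 rad/s²

I = ½MR² = (1/2)(7.78)(0.202)² = 0.1587 kg·m².
Heavier block: m₁g − T₁ = m₁a. Lighter block: T₂ − m₂g = m₂a.
Pulley: (T₁ − T₂)R = Iα = I(a/R), so T₁ − T₂ = (I/R²)a = (1/2)M_p a = 3.890·a.
Adding the three: (m₁ − m₂)g = (m₁ + m₂ + 3.890)a, so a = (4.81 − 3.21)(9.81)/(4.81 + 3.21 + 3.890) = 1.318 m/s².
α = a/R = 1.318/0.202 = 6.524 rad/s².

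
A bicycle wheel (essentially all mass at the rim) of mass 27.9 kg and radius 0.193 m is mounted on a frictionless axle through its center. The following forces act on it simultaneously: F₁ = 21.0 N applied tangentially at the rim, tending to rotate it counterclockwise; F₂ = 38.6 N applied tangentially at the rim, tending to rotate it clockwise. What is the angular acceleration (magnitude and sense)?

I = MR² = (27.9)(0.193)² = 1.039 kg·m².
Taking counterclockwise as positive: τ₁ = +(21.0)(0.193) = +4.053 N·m; τ₂ = −(38.6)(0.193) = −7.450 N·m.
Net torque τ = -3.397 N·m.
α = τ/I = -3.397/1.039 = -3.269 rad/s².

α ≈ 3.27 rad/s², clockwise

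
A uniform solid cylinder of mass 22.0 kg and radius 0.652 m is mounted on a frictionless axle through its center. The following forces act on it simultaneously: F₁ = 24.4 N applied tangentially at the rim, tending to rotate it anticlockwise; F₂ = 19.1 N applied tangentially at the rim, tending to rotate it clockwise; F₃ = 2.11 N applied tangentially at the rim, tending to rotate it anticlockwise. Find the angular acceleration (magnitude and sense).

α ≈ 1.03 rad/s², anticlockwise

I = ½MR² = (1/2)(22.0)(0.652)² = 4.676 kg·m².
Taking anticlockwise as positive: τ₁ = +(24.4)(0.652) = +15.91 N·m; τ₂ = −(19.1)(0.652) = −12.45 N·m; τ₃ = +(2.11)(0.652) = +1.376 N·m.
Net torque τ = 4.831 N·m.
α = τ/I = 4.831/4.676 = 1.033 rad/s².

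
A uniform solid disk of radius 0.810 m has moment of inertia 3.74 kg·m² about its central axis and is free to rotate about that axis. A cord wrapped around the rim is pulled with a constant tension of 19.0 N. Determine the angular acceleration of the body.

α ≈ 4.11 rad/s²

τ = F R = (19.0)(0.810) = 15.39 N·m.
Newton's second law for rotation, τ = Iα, gives α = τ/I = 15.39/3.740 = 4.115 rad/s².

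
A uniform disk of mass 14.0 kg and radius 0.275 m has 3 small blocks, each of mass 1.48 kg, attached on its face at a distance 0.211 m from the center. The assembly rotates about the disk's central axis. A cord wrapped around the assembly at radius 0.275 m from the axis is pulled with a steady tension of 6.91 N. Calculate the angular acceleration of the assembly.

I_disk = ½MR² = ½(14.0)(0.275)² = 0.5294 kg·m².
I_blocks = 3·m·r² = 3(1.48)(0.211)² = 0.1977 kg·m².
Total I = 0.7270 kg·m².
τ = F r = (6.91)(0.275) = 1.900 N·m.
α = τ/I = 1.900/0.7270 = 2.614 rad/s².

α ≈ 2.61 rad/s²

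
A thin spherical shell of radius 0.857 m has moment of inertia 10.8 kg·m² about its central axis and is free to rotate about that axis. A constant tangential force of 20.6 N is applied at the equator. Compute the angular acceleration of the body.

τ = F R = (20.6)(0.857) = 17.65 N·m.
Newton's second law for rotation, τ = Iα, gives α = τ/I = 17.65/10.80 = 1.635 rad/s².

α ≈ 1.63 rad/s²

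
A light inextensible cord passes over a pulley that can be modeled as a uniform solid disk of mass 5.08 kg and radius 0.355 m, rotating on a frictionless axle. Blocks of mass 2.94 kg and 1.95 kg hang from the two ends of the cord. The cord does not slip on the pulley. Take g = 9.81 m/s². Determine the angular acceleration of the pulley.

α ≈ 3.68 rad/s²

I = ½MR² = (1/2)(5.08)(0.355)² = 0.3201 kg·m².
Heavier block: m₁g − T₁ = m₁a. Lighter block: T₂ − m₂g = m₂a.
Pulley: (T₁ − T₂)R = Iα = I(a/R), so T₁ − T₂ = (I/R²)a = (1/2)M_p a = 2.540·a.
Adding the three: (m₁ − m₂)g = (m₁ + m₂ + 2.540)a, so a = (2.94 − 1.95)(9.81)/(2.94 + 1.95 + 2.540) = 1.307 m/s².
α = a/R = 1.307/0.355 = 3.682 rad/s².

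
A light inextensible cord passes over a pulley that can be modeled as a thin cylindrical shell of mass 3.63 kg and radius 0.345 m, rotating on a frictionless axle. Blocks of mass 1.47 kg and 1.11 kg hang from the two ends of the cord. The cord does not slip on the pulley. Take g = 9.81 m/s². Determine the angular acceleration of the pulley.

I = MR² = (3.63)(0.345)² = 0.4321 kg·m².
Heavier block: m₁g − T₁ = m₁a. Lighter block: T₂ − m₂g = m₂a.
Pulley: (T₁ − T₂)R = Iα = I(a/R), so T₁ − T₂ = (I/R²)a = 1·M_p a = 3.630·a.
Adding the three: (m₁ − m₂)g = (m₁ + m₂ + 3.630)a, so a = (1.47 − 1.11)(9.81)/(1.47 + 1.11 + 3.630) = 0.5687 m/s².
α = a/R = 0.5687/0.345 = 1.648 rad/s².

α ≈ 1.65 rad/s²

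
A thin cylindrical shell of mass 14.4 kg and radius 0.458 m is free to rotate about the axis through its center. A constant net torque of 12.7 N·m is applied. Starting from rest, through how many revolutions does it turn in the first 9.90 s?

≈ 32.8 revolutions

I = MR² = (14.4)(0.458)² = 3.021 kg·m².
α = τ/I = 12.7/3.021 = 4.204 rad/s².
θ = ½αt² = ½(4.204)(9.90)² = 206.0 rad.
Revolutions = θ/(2π) = 32.79.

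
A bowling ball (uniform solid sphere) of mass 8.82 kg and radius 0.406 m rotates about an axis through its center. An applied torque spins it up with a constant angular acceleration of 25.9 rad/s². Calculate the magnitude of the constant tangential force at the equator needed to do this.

I = (2/5)MR² = (2/5)(8.82)(0.406)² = 0.5815 kg·m².
The required torque is τ = Iα = (0.5815)(25.90) = 15.06 N·m.
A tangential force at the equator gives τ = FR, so F = τ/R = 15.06/0.406 = 37.10 N.

F ≈ 37.1 N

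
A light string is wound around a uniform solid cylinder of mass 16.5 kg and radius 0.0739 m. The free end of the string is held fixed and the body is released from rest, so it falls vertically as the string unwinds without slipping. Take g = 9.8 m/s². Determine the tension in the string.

Translation: Mg − T = Ma. Rotation about the center: TR = Iα with I = ½MR².
With a = αR: T = (I/R²)a = (1/2)M a, so Mg = (1 + 0.5000)Ma.
a = g/(1 + 0.5000) = 9.8/1.500 = 6.533 m/s².
T = 0.5000·M·a = (0.5000)(16.5)(6.533) = 53.90 N.

T ≈ 53.9 N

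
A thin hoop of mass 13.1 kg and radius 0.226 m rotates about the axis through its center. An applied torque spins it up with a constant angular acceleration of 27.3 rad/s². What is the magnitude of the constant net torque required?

I = MR² = (13.1)(0.226)² = 0.6691 kg·m².
τ = Iα = (0.6691)(27.30) = 18.27 N·m.

τ ≈ 18.3 N·m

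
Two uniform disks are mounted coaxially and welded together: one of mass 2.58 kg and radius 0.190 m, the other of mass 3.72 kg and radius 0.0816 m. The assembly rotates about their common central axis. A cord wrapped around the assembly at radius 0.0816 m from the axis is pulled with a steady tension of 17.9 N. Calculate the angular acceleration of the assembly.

I = ½M₁R₁² + ½M₂R₂² = ½(2.58)(0.190)² + ½(3.72)(0.0816)² = 0.05895 kg·m².
τ = F r = (17.9)(0.0816) = 1.461 N·m.
α = τ/I = 1.461/0.05895 = 24.78 rad/s².

α ≈ 24.8 rad/s²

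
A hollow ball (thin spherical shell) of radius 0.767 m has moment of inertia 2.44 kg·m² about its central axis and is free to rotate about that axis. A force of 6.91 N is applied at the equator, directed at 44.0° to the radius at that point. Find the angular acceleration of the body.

Only the tangential component produces torque: τ = F R sinθ = (6.91)(0.767) sin 44.0° = 3.682 N·m.
From τ = Iα: α = 3.682/2.440 = 1.509 rad/s².

α ≈ 1.51 rad/s²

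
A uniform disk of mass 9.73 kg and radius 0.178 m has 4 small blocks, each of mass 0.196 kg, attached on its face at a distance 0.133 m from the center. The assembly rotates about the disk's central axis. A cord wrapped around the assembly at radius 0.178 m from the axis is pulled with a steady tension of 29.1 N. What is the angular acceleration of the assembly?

α ≈ 30.8 rad/s²

I_disk = ½MR² = ½(9.73)(0.178)² = 0.1541 kg·m².
I_blocks = 4·m·r² = 4(0.196)(0.133)² = 0.01387 kg·m².
Total I = 0.1680 kg·m².
τ = F r = (29.1)(0.178) = 5.180 N·m.
α = τ/I = 5.180/0.1680 = 30.83 rad/s².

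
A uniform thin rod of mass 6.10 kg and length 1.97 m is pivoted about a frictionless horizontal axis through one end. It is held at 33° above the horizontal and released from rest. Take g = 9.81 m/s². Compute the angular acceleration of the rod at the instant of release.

About the pivot, I = (1/3)ML² = (1/3)(6.10)(1.97)² = 7.891 kg·m².
The weight acts at the center, a distance L/2 = 0.9850 m from the pivot; τ = Mg(L/2) cos 33° = 49.43 N·m.
α = τ/I = 49.43/7.891 = 6.264 rad/s².

α ≈ 6.26 rad/s²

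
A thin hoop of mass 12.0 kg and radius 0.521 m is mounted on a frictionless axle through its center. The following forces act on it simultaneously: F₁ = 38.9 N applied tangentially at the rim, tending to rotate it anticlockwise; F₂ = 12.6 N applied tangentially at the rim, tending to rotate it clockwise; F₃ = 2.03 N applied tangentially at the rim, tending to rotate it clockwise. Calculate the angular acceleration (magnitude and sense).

I = MR² = (12.0)(0.521)² = 3.257 kg·m².
Taking anticlockwise as positive: τ₁ = +(38.9)(0.521) = +20.27 N·m; τ₂ = −(12.6)(0.521) = −6.565 N·m; τ₃ = −(2.03)(0.521) = −1.058 N·m.
Net torque τ = 12.64 N·m.
α = τ/I = 12.64/3.257 = 3.882 rad/s².

α ≈ 3.88 rad/s², anticlockwise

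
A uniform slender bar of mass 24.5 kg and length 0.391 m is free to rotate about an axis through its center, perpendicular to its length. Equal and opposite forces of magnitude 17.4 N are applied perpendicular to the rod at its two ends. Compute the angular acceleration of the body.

I = (1/12)ML² = (1/12)(24.5)(0.391)² = 0.3121 kg·m².
The couple gives τ = F·(L/2) + F·(L/2) = F L = (17.4)(0.391) = 6.803 N·m.
Newton's second law for rotation, τ = Iα, gives α = τ/I = 6.803/0.3121 = 21.80 rad/s².

α ≈ 21.8 rad/s²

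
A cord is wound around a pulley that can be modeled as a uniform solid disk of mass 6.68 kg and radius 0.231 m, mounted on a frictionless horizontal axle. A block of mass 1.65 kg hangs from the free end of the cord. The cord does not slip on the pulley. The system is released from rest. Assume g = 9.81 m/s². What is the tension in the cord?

T ≈ 10.8 N

I = ½MR² = (1/2)(6.68)(0.231)² = 0.1782 kg·m².
Block: mg − T = ma. Pulley: TR = Iα. No-slip: a = αR, so T = (I/R²)a = 3.340·a.
Then mg = (m + 3.340)a, so a = (1.65)(9.81)/(1.65 + 3.340) = 3.244 m/s².
T = 3.340·a = 10.83 N.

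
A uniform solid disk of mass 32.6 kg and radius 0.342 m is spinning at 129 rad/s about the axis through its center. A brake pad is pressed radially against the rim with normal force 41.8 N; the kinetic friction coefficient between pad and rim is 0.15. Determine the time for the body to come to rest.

t ≈ 115 s

I = ½MR² = (1/2)(32.6)(0.342)² = 1.907 kg·m².
Friction force f = μN = (0.15)(41.8) = 6.270 N at the rim; torque magnitude τ = fR = 2.144 N·m, opposing ω.
|α| = τ/I = 2.144/1.907 = 1.125 rad/s² (deceleration).
0 = ω₀ − |α|t ⇒ t = ω₀/|α| = 129/1.125 = 114.7 s.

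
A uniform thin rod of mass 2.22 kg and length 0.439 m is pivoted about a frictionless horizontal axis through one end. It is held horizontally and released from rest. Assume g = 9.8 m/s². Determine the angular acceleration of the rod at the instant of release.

About the pivot, I = (1/3)ML² = (1/3)(2.22)(0.439)² = 0.1426 kg·m².
The weight acts at the center, a distance L/2 = 0.2195 m from the pivot; τ = Mg(L/2) = 4.775 N·m.
α = τ/I = 4.775/0.1426 = 33.49 rad/s².

α ≈ 33.5 rad/s²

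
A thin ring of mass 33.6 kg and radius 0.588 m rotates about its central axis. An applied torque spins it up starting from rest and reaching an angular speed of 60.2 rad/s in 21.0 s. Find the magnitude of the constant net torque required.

I = MR² = (33.6)(0.588)² = 11.62 kg·m².
α = Δω/Δt = (60.2 − 0)/21.0 = 2.867 rad/s².
τ = Iα = (11.62)(2.867) = 33.30 N·m.

τ ≈ 33.3 N·m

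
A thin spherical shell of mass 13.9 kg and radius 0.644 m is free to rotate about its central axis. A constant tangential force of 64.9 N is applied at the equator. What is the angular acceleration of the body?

α ≈ 10.9 rad/s²

I = (2/3)MR² = (2/3)(13.9)(0.644)² = 3.843 kg·m².
τ = F R = (64.9)(0.644) = 41.80 N·m.
Newton's second law for rotation, τ = Iα, gives α = τ/I = 41.80/3.843 = 10.88 rad/s².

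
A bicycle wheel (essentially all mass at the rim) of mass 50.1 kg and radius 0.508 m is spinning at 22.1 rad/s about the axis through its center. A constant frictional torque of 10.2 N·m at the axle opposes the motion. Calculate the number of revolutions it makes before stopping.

I = MR² = (50.1)(0.508)² = 12.93 kg·m².
The net torque has magnitude 10.2 N·m, opposing ω.
|α| = τ/I = 10.20/12.93 = 0.7889 rad/s² (deceleration).
ω² = ω₀² − 2|α|θ with ω = 0 ⇒ θ = ω₀²/(2|α|) = 309.5 rad = 49.27 rev.

≈ 49.3 revolutions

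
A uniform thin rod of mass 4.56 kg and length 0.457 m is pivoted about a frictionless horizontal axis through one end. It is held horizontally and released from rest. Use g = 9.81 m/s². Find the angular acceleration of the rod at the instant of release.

α ≈ 32.2 rad/s²

About the pivot, I = (1/3)ML² = (1/3)(4.56)(0.457)² = 0.3175 kg·m².
The weight acts at the center, a distance L/2 = 0.2285 m from the pivot; τ = Mg(L/2) = 10.22 N·m.
α = τ/I = 10.22/0.3175 = 32.20 rad/s².
(Equivalently α = (3g/(2L)) = 32.20 rad/s².)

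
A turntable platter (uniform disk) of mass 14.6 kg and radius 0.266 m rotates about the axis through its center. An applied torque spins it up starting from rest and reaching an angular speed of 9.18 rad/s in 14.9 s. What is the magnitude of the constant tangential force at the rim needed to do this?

F ≈ 1.20 N

I = ½MR² = (1/2)(14.6)(0.266)² = 0.5165 kg·m².
α = Δω/Δt = (9.18 − 0)/14.9 = 0.6161 rad/s².
The required torque is τ = Iα = (0.5165)(0.6161) = 0.3182 N·m.
A tangential force at the rim gives τ = FR, so F = τ/R = 0.3182/0.266 = 1.196 N.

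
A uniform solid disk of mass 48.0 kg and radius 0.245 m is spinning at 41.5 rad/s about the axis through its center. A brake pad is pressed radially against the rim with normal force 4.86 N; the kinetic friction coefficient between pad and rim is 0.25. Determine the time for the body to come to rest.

I = ½MR² = (1/2)(48.0)(0.245)² = 1.441 kg·m².
Friction force f = μN = (0.25)(4.86) = 1.215 N at the rim; torque magnitude τ = fR = 0.2977 N·m, opposing ω.
|α| = τ/I = 0.2977/1.441 = 0.2066 rad/s² (deceleration).
0 = ω₀ − |α|t ⇒ t = ω₀/|α| = 41.5/0.2066 = 200.8 s.

t ≈ 201 s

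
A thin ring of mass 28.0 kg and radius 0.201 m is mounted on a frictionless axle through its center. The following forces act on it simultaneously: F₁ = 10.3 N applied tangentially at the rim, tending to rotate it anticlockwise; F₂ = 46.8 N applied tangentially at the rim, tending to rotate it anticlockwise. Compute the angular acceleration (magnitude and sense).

I = MR² = (28.0)(0.201)² = 1.131 kg·m².
Taking anticlockwise as positive: τ₁ = +(10.3)(0.201) = +2.070 N·m; τ₂ = +(46.8)(0.201) = +9.407 N·m.
Net torque τ = 11.48 N·m.
α = τ/I = 11.48/1.131 = 10.15 rad/s².

α ≈ 10.1 rad/s², anticlockwise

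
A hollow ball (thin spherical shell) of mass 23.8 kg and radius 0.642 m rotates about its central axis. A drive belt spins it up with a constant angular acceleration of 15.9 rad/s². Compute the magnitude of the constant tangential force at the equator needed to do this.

F ≈ 162 N

I = (2/3)MR² = (2/3)(23.8)(0.642)² = 6.540 kg·m².
The required torque is τ = Iα = (6.540)(15.90) = 104.0 N·m.
A tangential force at the equator gives τ = FR, so F = τ/R = 104.0/0.642 = 162.0 N.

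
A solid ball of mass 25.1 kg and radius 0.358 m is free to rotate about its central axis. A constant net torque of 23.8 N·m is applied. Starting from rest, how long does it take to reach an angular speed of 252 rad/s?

t ≈ 13.6 s

I = (2/5)MR² = (2/5)(25.1)(0.358)² = 1.287 kg·m².
α = τ/I = 23.8/1.287 = 18.50 rad/s².
ω = αt ⇒ t = ω/α = 252/18.50 = 13.62 s.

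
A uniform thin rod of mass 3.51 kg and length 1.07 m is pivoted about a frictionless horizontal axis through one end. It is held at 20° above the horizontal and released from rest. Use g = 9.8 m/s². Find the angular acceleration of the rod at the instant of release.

α ≈ 12.9 rad/s²

About the pivot, I = (1/3)ML² = (1/3)(3.51)(1.07)² = 1.340 kg·m².
The weight acts at the center, a distance L/2 = 0.5350 m from the pivot; τ = Mg(L/2) cos 20° = 17.29 N·m.
α = τ/I = 17.29/1.340 = 12.91 rad/s².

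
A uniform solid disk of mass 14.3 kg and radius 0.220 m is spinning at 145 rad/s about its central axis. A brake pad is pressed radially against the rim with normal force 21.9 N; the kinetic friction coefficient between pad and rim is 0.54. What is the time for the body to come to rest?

t ≈ 19.3 s

I = ½MR² = (1/2)(14.3)(0.220)² = 0.3461 kg·m².
Friction force f = μN = (0.54)(21.9) = 11.83 N at the rim; torque magnitude τ = fR = 2.602 N·m, opposing ω.
|α| = τ/I = 2.602/0.3461 = 7.518 rad/s² (deceleration).
0 = ω₀ − |α|t ⇒ t = ω₀/|α| = 145/7.518 = 19.29 s.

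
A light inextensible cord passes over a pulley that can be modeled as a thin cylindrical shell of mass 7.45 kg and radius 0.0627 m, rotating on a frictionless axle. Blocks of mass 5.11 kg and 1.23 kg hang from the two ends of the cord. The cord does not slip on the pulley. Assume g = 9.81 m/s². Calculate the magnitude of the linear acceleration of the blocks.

I = MR² = (7.45)(0.0627)² = 0.02929 kg·m².
Heavier block: m₁g − T₁ = m₁a. Lighter block: T₂ − m₂g = m₂a.
Pulley: (T₁ − T₂)R = Iα = I(a/R), so T₁ − T₂ = (I/R²)a = 1·M_p a = 7.450·a.
Adding the three: (m₁ − m₂)g = (m₁ + m₂ + 7.450)a, so a = (5.11 − 1.23)(9.81)/(5.11 + 1.23 + 7.450) = 2.760 m/s².

a ≈ 2.76 m/s²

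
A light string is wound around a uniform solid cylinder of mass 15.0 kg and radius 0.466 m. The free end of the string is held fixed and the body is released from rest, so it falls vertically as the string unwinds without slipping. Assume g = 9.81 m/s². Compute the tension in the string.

T ≈ 49.0 N

Translation: Mg − T = Ma. Rotation about the center: TR = Iα with I = ½MR².
With a = αR: T = (I/R²)a = (1/2)M a, so Mg = (1 + 0.5000)Ma.
a = g/(1 + 0.5000) = 9.81/1.500 = 6.540 m/s².
T = 0.5000·M·a = (0.5000)(15.0)(6.540) = 49.05 N.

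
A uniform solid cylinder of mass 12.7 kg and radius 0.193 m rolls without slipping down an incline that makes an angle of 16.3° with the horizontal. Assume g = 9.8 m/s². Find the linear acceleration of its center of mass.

Translation along the incline: Mg sinθ − f = Ma.
Rotation about the center: fR = Iα with I = ½MR². No-slip gives a = αR, so f = (I/R²)a = (1/2)M a.
Substituting: Mg sinθ = (1 + 0.5000)Ma, so a = g sinθ/(1 + 0.5000) = (9.8) sin 16.3° / 1.500 = 1.834 m/s².

a ≈ 1.83 m/s²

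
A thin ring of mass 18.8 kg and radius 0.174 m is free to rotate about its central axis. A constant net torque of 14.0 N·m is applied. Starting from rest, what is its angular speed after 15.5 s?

ω ≈ 381 rad/s

I = MR² = (18.8)(0.174)² = 0.5692 kg·m².
α = τ/I = 14.0/0.5692 = 24.60 rad/s².
ω = ω₀ + αt = 0 + (24.60)(15.5) = 381.2 rad/s.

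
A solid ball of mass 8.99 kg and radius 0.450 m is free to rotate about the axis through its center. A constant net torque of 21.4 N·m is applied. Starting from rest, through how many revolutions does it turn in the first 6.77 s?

≈ 107 revolutions

I = (2/5)MR² = (2/5)(8.99)(0.450)² = 0.7282 kg·m².
α = τ/I = 21.4/0.7282 = 29.39 rad/s².
θ = ½αt² = ½(29.39)(6.77)² = 673.5 rad.
Revolutions = θ/(2π) = 107.2.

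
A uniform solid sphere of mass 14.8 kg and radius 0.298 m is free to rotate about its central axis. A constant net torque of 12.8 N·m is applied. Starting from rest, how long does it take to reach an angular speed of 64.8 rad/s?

I = (2/5)MR² = (2/5)(14.8)(0.298)² = 0.5257 kg·m².
α = τ/I = 12.8/0.5257 = 24.35 rad/s².
ω = αt ⇒ t = ω/α = 64.8/24.35 = 2.661 s.

t ≈ 2.66 s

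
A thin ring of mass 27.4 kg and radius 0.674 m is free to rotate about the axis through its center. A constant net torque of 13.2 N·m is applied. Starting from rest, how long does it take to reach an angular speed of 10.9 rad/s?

t ≈ 10.3 s

I = MR² = (27.4)(0.674)² = 12.45 kg·m².
α = τ/I = 13.2/12.45 = 1.060 rad/s².
ω = αt ⇒ t = ω/α = 10.9/1.060 = 10.28 s.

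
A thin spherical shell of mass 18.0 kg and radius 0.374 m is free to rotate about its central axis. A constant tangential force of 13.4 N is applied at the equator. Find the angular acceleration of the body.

I = (2/3)MR² = (2/3)(18.0)(0.374)² = 1.679 kg·m².
τ = F R = (13.4)(0.374) = 5.012 N·m.
From τ = Iα: α = 5.012/1.679 = 2.986 rad/s².

α ≈ 2.99 rad/s²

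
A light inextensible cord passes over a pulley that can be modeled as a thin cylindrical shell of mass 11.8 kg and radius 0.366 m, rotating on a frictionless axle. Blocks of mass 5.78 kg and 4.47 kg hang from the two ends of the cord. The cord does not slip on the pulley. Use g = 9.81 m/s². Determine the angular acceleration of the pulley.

α ≈ 1.59 rad/s²

I = MR² = (11.8)(0.366)² = 1.581 kg·m².
Heavier block: m₁g − T₁ = m₁a. Lighter block: T₂ − m₂g = m₂a.
Pulley: (T₁ − T₂)R = Iα = I(a/R), so T₁ − T₂ = (I/R²)a = 1·M_p a = 11.80·a.
Adding the three: (m₁ − m₂)g = (m₁ + m₂ + 11.80)a, so a = (5.78 − 4.47)(9.81)/(5.78 + 4.47 + 11.80) = 0.5828 m/s².
α = a/R = 0.5828/0.366 = 1.592 rad/s².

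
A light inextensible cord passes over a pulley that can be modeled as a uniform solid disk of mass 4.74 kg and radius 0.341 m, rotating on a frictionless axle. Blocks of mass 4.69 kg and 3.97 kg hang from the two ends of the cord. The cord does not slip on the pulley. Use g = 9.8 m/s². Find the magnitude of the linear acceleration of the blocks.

a ≈ 0.640 m/s²

I = ½MR² = (1/2)(4.74)(0.341)² = 0.2756 kg·m².
Heavier block: m₁g − T₁ = m₁a. Lighter block: T₂ − m₂g = m₂a.
Pulley: (T₁ − T₂)R = Iα = I(a/R), so T₁ − T₂ = (I/R²)a = (1/2)M_p a = 2.370·a.
Adding the three: (m₁ − m₂)g = (m₁ + m₂ + 2.370)a, so a = (4.69 − 3.97)(9.8)/(4.69 + 3.97 + 2.370) = 0.6397 m/s².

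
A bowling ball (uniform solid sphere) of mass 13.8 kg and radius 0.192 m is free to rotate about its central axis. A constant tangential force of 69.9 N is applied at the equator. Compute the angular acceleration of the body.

α ≈ 66.0 rad/s²

I = (2/5)MR² = (2/5)(13.8)(0.192)² = 0.2035 kg·m².
τ = F R = (69.9)(0.192) = 13.42 N·m.
From τ = Iα: α = 13.42/0.2035 = 65.95 rad/s².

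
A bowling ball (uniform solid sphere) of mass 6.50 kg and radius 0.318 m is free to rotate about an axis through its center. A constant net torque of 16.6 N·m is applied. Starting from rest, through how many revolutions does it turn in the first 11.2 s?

≈ 630 revolutions

I = (2/5)MR² = (2/5)(6.50)(0.318)² = 0.2629 kg·m².
α = τ/I = 16.6/0.2629 = 63.14 rad/s².
θ = ½αt² = ½(63.14)(11.2)² = 3960 rad.
Revolutions = θ/(2π) = 630.2.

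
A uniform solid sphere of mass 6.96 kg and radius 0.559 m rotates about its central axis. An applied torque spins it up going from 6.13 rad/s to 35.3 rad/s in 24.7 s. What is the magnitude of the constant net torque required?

I = (2/5)MR² = (2/5)(6.96)(0.559)² = 0.8699 kg·m².
α = Δω/Δt = (35.3 − 6.13)/24.7 = 1.181 rad/s².
τ = Iα = (0.8699)(1.181) = 1.027 N·m.

τ ≈ 1.03 N·m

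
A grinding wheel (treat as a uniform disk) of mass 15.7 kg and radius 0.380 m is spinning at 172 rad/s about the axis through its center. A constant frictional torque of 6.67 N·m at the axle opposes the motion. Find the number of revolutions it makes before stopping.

I = ½MR² = (1/2)(15.7)(0.380)² = 1.134 kg·m².
The net torque has magnitude 6.67 N·m, opposing ω.
|α| = τ/I = 6.670/1.134 = 5.884 rad/s² (deceleration).
ω² = ω₀² − 2|α|θ with ω = 0 ⇒ θ = ω₀²/(2|α|) = 2514 rad = 400.1 rev.

≈ 400 revolutions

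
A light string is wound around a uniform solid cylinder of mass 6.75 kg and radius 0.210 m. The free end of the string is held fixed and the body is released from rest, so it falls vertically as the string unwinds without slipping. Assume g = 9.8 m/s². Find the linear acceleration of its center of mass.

Translation: Mg − T = Ma. Rotation about the center: TR = Iα with I = ½MR².
With a = αR: T = (I/R²)a = (1/2)M a, so Mg = (1 + 0.5000)Ma.
a = g/(1 + 0.5000) = 9.8/1.500 = 6.533 m/s².

a ≈ 6.53 m/s²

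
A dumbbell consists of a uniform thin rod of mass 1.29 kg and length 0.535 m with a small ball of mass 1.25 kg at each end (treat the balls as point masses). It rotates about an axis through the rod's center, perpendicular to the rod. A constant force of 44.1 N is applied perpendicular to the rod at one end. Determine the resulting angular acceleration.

α ≈ 56.3 rad/s²

I_rod = (1/12)ML² = (1/12)(1.29)(0.535)² = 0.03077 kg·m².
I_balls = 2·m·(L/2)² = 2(1.25)(0.2675)² = 0.1789 kg·m².
Total I = 0.2097 kg·m².
τ = F·(L/2) = (44.1)(0.268) = 11.80 N·m.
α = τ/I = 11.80/0.2097 = 56.27 rad/s².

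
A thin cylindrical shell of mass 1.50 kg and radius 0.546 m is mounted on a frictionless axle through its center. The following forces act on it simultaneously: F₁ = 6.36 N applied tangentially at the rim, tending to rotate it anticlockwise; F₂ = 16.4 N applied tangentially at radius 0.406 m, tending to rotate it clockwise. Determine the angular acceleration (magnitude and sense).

I = MR² = (1.50)(0.546)² = 0.4472 kg·m².
Taking anticlockwise as positive: τ₁ = +(6.36)(0.546) = +3.473 N·m; τ₂ = −(16.4)(0.406) = −6.658 N·m.
Net torque τ = -3.186 N·m.
α = τ/I = -3.186/0.4472 = -7.124 rad/s².

α ≈ 7.12 rad/s², clockwise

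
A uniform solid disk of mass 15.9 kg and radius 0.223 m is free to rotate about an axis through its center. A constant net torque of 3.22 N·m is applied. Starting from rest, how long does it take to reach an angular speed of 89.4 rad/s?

t ≈ 11.0 s

I = ½MR² = (1/2)(15.9)(0.223)² = 0.3953 kg·m².
α = τ/I = 3.22/0.3953 = 8.145 rad/s².
ω = αt ⇒ t = ω/α = 89.4/8.145 = 10.98 s.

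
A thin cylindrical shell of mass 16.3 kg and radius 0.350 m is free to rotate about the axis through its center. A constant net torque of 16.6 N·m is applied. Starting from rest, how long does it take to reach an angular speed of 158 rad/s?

I = MR² = (16.3)(0.350)² = 1.997 kg·m².
α = τ/I = 16.6/1.997 = 8.314 rad/s².
ω = αt ⇒ t = ω/α = 158/8.314 = 19.01 s.

t ≈ 19.0 s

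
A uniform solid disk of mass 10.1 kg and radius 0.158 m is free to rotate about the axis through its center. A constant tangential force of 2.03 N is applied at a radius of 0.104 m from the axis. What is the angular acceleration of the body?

I = ½MR² = (1/2)(10.1)(0.158)² = 0.1261 kg·m².
τ = F·r = (2.03)(0.104) = 0.2111 N·m.
Newton's second law for rotation, τ = Iα, gives α = τ/I = 0.2111/0.1261 = 1.675 rad/s².

α ≈ 1.67 rad/s²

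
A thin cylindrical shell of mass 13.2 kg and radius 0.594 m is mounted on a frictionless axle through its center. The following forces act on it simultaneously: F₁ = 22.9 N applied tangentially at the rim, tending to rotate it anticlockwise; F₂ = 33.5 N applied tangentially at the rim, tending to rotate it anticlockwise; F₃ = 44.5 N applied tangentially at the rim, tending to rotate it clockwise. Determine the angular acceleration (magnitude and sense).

α ≈ 1.52 rad/s², anticlockwise

I = MR² = (13.2)(0.594)² = 4.657 kg·m².
Taking anticlockwise as positive: τ₁ = +(22.9)(0.594) = +13.60 N·m; τ₂ = +(33.5)(0.594) = +19.90 N·m; τ₃ = −(44.5)(0.594) = −26.43 N·m.
Net torque τ = 7.069 N·m.
α = τ/I = 7.069/4.657 = 1.518 rad/s².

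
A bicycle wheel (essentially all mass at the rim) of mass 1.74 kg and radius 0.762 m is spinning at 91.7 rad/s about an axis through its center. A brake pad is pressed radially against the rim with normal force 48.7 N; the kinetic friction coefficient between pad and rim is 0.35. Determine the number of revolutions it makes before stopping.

I = MR² = (1.74)(0.762)² = 1.010 kg·m².
Friction force f = μN = (0.35)(48.7) = 17.04 N at the rim; torque magnitude τ = fR = 12.99 N·m, opposing ω.
|α| = τ/I = 12.99/1.010 = 12.86 rad/s² (deceleration).
ω² = ω₀² − 2|α|θ with ω = 0 ⇒ θ = ω₀²/(2|α|) = 327.1 rad = 52.05 rev.

≈ 52.1 revolutions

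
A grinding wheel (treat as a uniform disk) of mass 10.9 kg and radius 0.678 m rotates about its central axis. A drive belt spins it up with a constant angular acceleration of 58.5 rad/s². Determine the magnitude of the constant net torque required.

τ ≈ 147 N·m

I = ½MR² = (1/2)(10.9)(0.678)² = 2.505 kg·m².
τ = Iα = (2.505)(58.50) = 146.6 N·m.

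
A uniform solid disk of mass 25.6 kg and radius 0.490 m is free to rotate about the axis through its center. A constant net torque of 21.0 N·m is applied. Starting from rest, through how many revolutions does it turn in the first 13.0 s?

I = ½MR² = (1/2)(25.6)(0.490)² = 3.073 kg·m².
α = τ/I = 21.0/3.073 = 6.833 rad/s².
θ = ½αt² = ½(6.833)(13.0)² = 577.4 rad.
Revolutions = θ/(2π) = 91.90.

≈ 91.9 revolutions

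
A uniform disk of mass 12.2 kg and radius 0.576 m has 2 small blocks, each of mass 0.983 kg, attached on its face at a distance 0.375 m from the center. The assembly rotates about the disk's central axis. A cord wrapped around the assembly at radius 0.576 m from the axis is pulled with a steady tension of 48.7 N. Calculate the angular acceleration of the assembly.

α ≈ 12.2 rad/s²

I_disk = ½MR² = ½(12.2)(0.576)² = 2.024 kg·m².
I_blocks = 2·m·r² = 2(0.983)(0.375)² = 0.2765 kg·m².
Total I = 2.300 kg·m².
τ = F r = (48.7)(0.576) = 28.05 N·m.
α = τ/I = 28.05/2.300 = 12.19 rad/s².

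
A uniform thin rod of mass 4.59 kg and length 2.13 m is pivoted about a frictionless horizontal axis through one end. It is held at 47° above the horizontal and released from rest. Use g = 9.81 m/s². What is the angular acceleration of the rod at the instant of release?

About the pivot, I = (1/3)ML² = (1/3)(4.59)(2.13)² = 6.941 kg·m².
The weight acts at the center, a distance L/2 = 1.065 m from the pivot; τ = Mg(L/2) cos 47° = 32.71 N·m.
α = τ/I = 32.71/6.941 = 4.712 rad/s².

α ≈ 4.71 rad/s²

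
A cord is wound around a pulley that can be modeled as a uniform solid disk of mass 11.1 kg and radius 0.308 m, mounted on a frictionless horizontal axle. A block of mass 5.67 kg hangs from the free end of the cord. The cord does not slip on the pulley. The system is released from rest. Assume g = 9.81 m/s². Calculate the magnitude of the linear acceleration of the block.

I = ½MR² = (1/2)(11.1)(0.308)² = 0.5265 kg·m².
Block: mg − T = ma. Pulley: TR = Iα. No-slip: a = αR, so T = (I/R²)a = 5.550·a.
Then mg = (m + 5.550)a, so a = (5.67)(9.81)/(5.67 + 5.550) = 4.957 m/s².

a ≈ 4.96 m/s²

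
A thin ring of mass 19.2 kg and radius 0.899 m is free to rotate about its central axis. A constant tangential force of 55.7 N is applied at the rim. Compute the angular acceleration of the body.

I = MR² = (19.2)(0.899)² = 15.52 kg·m².
τ = F R = (55.7)(0.899) = 50.07 N·m.
From τ = Iα: α = 50.07/15.52 = 3.227 rad/s².

α ≈ 3.23 rad/s²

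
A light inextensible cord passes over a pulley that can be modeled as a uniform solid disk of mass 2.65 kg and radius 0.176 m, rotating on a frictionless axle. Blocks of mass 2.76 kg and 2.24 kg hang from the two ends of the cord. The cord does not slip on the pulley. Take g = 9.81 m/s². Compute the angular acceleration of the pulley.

α ≈ 4.58 rad/s²

I = ½MR² = (1/2)(2.65)(0.176)² = 0.04104 kg·m².
Heavier block: m₁g − T₁ = m₁a. Lighter block: T₂ − m₂g = m₂a.
Pulley: (T₁ − T₂)R = Iα = I(a/R), so T₁ − T₂ = (I/R²)a = (1/2)M_p a = 1.325·a.
Adding the three: (m₁ − m₂)g = (m₁ + m₂ + 1.325)a, so a = (2.76 − 2.24)(9.81)/(2.76 + 2.24 + 1.325) = 0.8065 m/s².
α = a/R = 0.8065/0.176 = 4.582 rad/s².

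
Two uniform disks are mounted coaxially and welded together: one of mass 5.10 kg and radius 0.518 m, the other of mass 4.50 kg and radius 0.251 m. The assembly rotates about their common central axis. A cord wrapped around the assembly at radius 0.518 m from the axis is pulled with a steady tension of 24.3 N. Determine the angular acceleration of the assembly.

I = ½M₁R₁² + ½M₂R₂² = ½(5.10)(0.518)² + ½(4.50)(0.251)² = 0.8260 kg·m².
τ = F r = (24.3)(0.518) = 12.59 N·m.
α = τ/I = 12.59/0.8260 = 15.24 rad/s².

α ≈ 15.2 rad/s²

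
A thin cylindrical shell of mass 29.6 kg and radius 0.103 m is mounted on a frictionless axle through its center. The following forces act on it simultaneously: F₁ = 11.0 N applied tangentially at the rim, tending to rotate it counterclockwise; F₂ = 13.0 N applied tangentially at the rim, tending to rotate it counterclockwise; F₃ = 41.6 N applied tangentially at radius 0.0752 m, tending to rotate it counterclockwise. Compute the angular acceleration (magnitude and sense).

α ≈ 17.8 rad/s², counterclockwise

I = MR² = (29.6)(0.103)² = 0.3140 kg·m².
Taking counterclockwise as positive: τ₁ = +(11.0)(0.103) = +1.133 N·m; τ₂ = +(13.0)(0.103) = +1.339 N·m; τ₃ = +(41.6)(0.0752) = +3.128 N·m.
Net torque τ = 5.600 N·m.
α = τ/I = 5.600/0.3140 = 17.83 rad/s².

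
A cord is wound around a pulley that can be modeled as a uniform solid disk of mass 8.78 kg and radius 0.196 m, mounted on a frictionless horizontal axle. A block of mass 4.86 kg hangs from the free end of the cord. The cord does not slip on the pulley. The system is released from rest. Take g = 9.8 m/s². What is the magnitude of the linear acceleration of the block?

a ≈ 5.15 m/s²

I = ½MR² = (1/2)(8.78)(0.196)² = 0.1686 kg·m².
Block: mg − T = ma. Pulley: TR = Iα. No-slip: a = αR, so T = (I/R²)a = 4.390·a.
Then mg = (m + 4.390)a, so a = (4.86)(9.8)/(4.86 + 4.390) = 5.149 m/s².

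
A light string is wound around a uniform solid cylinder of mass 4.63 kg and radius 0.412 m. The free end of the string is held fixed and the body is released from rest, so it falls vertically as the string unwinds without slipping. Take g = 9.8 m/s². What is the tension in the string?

Translation: Mg − T = Ma. Rotation about the center: TR = Iα with I = ½MR².
With a = αR: T = (I/R²)a = (1/2)M a, so Mg = (1 + 0.5000)Ma.
a = g/(1 + 0.5000) = 9.8/1.500 = 6.533 m/s².
T = 0.5000·M·a = (0.5000)(4.63)(6.533) = 15.12 N.

T ≈ 15.1 N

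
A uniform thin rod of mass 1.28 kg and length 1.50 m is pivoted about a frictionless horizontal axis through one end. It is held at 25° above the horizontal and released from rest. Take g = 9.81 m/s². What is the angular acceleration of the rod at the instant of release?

About the pivot, I = (1/3)ML² = (1/3)(1.28)(1.50)² = 0.9600 kg·m².
The weight acts at the center, a distance L/2 = 0.7500 m from the pivot; τ = Mg(L/2) cos 25° = 8.535 N·m.
α = τ/I = 8.535/0.9600 = 8.891 rad/s².

α ≈ 8.89 rad/s²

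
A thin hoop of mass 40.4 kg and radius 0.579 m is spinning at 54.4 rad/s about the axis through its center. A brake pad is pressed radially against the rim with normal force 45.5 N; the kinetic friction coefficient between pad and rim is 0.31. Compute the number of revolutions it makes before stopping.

I = MR² = (40.4)(0.579)² = 13.54 kg·m².
Friction force f = μN = (0.31)(45.5) = 14.11 N at the rim; torque magnitude τ = fR = 8.167 N·m, opposing ω.
|α| = τ/I = 8.167/13.54 = 0.6030 rad/s² (deceleration).
ω² = ω₀² − 2|α|θ with ω = 0 ⇒ θ = ω₀²/(2|α|) = 2454 rad = 390.5 rev.

≈ 391 revolutions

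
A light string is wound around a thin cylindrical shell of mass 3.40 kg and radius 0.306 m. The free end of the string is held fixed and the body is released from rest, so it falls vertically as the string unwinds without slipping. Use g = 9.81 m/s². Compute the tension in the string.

Translation: Mg − T = Ma. Rotation about the center: TR = Iα with I = MR².
With a = αR: T = (I/R²)a = M a, so Mg = (1 + 1.000)Ma.
a = g/(1 + 1.000) = 9.81/2.000 = 4.905 m/s².
T = 1.000·M·a = (1.000)(3.40)(4.905) = 16.68 N.

T ≈ 16.7 N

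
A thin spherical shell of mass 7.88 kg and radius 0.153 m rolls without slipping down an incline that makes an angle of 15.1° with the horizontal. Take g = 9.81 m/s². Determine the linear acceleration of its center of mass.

a ≈ 1.53 m/s²

Translation along the incline: Mg sinθ − f = Ma.
Rotation about the center: fR = Iα with I = (2/3)MR². No-slip gives a = αR, so f = (I/R²)a = (2/3)M a.
Substituting: Mg sinθ = (1 + 0.6667)Ma, so a = g sinθ/(1 + 0.6667) = (9.81) sin 15.1° / 1.667 = 1.533 m/s².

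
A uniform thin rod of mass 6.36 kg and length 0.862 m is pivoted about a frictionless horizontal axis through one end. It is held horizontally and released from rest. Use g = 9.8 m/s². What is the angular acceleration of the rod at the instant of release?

α ≈ 17.1 rad/s²

About the pivot, I = (1/3)ML² = (1/3)(6.36)(0.862)² = 1.575 kg·m².
The weight acts at the center, a distance L/2 = 0.4310 m from the pivot; τ = Mg(L/2) = 26.86 N·m.
α = τ/I = 26.86/1.575 = 17.05 rad/s².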